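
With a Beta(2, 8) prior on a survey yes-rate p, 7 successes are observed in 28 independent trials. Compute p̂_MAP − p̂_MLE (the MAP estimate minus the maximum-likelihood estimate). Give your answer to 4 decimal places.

Posterior is Beta(9, 29); MAP = (9−1)/(38−2) = 8/36 ≈ 0.22222.
MLE ignores the prior: p̂_MLE = k/n = 7/28 ≈ 0.25000.
Difference = 8/36 − 7/28 = -1/36 ≈ -0.0278.

MAP − MLE = -0.0278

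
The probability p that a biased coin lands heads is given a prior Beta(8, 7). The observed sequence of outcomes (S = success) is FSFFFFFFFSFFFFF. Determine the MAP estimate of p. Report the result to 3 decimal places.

p̂_MAP = 0.321

Prior: Beta(8, 7).
Data: 2 successes in 15 trials (from the sequence). The binomial likelihood contributes p^2(1−p)^13, so the posterior is Beta(8+2, 7+13) = Beta(10, 20).
For Beta(a, b) with a, b > 1 the mode is (a−1)/(a+b−2) = 9/28 ≈ 0.321.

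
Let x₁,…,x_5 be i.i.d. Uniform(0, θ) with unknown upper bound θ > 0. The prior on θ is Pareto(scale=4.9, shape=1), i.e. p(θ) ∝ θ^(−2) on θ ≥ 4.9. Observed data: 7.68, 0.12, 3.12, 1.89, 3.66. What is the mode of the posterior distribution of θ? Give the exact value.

θ̂_MAP = 7.68

The Uniform(0, θ) likelihood is θ^(−n) for θ ≥ max(xᵢ), zero otherwise. Here max(xᵢ) = 7.68.
Posterior ∝ θ^(−2) · θ^(−5) = θ^(−7) on θ ≥ max(4.9, 7.68) = 7.68.
This density is strictly decreasing in θ, so the posterior mode lies at the lower boundary of the support.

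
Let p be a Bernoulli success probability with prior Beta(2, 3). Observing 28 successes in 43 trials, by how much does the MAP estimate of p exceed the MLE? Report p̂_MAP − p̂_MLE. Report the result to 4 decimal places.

MAP − MLE = -0.0207

Posterior is Beta(30, 18); MAP = (30−1)/(48−2) = 29/46 ≈ 0.63043.
MLE ignores the prior: p̂_MLE = k/n = 28/43 ≈ 0.65116.
Difference = 29/46 − 28/43 = -41/1978 ≈ -0.0207.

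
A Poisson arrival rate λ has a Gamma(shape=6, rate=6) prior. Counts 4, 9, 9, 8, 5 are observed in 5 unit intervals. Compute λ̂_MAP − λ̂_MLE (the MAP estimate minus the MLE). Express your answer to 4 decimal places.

Σxᵢ = 35. Posterior is Gamma(41, 11); MAP = (41−1)/11 = 40/11 ≈ 3.63636.
MLE = x̄ = 35/5 ≈ 7.00000.
Difference = 40/11 − 35/5 = -37/11 ≈ -3.3636.

MAP − MLE = -3.3636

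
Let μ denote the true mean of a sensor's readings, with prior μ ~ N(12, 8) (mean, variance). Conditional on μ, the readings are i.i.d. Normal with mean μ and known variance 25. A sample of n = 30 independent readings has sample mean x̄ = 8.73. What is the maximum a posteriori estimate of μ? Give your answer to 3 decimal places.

μ̂_MAP = 9.038

n = 30, x̄ = 8.73.
For a Normal prior and Normal likelihood with known variance, the posterior is Normal; its mode equals its mean, the precision-weighted average.
Prior precision 1/σ₀² = 1/8 = 0.125; data precision n/σ² = 30/25 = 1.2.
μ̂ = (0.125·12 + 1.2·8.73) / (0.125 + 1.2) = 11.976/1.325 = 11976/1325 ≈ 9.038.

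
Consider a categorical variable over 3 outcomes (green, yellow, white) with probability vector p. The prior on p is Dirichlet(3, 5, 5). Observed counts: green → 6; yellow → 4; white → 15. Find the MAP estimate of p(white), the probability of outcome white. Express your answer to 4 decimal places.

The posterior is Dirichlet(αᵢ + nᵢ) = Dirichlet(9, 9, 20).
For a Dirichlet(a₁,…,a_K) with all aᵢ > 1, the mode has j-th component (aⱼ − 1)/(Σaᵢ − K).
Here Σaᵢ = 38 and K = 3, so p(white) = (20 − 1)/(38 − 3) = 19/35 ≈ 0.5429.

MAP estimate of p(white) = 0.5429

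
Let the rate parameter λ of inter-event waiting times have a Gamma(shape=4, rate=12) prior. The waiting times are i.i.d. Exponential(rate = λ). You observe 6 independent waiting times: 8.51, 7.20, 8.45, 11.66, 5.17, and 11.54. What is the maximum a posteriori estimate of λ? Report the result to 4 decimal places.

λ̂_MAP = 0.1395

The Exponential(rate=λ) likelihood is ∝ λ^n e^(−λΣtᵢ). Here n = 6 and Σtᵢ = 8.51 + 7.20 + 8.45 + 11.66 + 5.17 + 11.54 = 52.53.
Posterior ∝ λ^3e^(−12λ) · λ^6e^(−52.53λ) = λ^9e^(−64.53λ), i.e. Gamma(10, 64.53).
Mode = (a−1)/b = 9/64.53 ≈ 0.1395.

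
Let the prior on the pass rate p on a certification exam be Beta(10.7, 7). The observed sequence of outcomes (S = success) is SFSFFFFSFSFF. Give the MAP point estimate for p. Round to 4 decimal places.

p̂_MAP = 0.4946

Prior: Beta(10.7, 7).
Data: 4 successes in 12 trials (from the sequence). The binomial likelihood contributes p^4(1−p)^8, so the posterior is Beta(10.7+4, 7+8) = Beta(14.7, 15).
For Beta(a, b) with a, b > 1 the mode is (a−1)/(a+b−2) = 13.7/27.7 ≈ 0.4946.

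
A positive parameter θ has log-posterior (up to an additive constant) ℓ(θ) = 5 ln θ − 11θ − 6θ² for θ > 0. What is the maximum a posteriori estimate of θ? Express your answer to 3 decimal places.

ℓ'(θ) = 5/θ − 11 − 12θ. Setting this to zero and multiplying by θ: 12θ² + 11θ − 5 = 0.
θ = (−11 + √(11² + 4·12·5)) / (2·12) = (−11 + √361) / 24 = (−11 + 19)/24 = 1/3.
ℓ''(θ) = −5/θ² − 12 < 0, confirming a maximum.

θ̂_MAP = 0.333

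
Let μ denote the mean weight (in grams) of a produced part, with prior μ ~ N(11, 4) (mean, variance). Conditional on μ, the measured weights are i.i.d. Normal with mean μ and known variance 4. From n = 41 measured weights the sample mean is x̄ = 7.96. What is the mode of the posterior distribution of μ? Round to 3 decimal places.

μ̂_MAP = 8.032

n = 41, x̄ = 7.96.
For a Normal prior and Normal likelihood with known variance, the posterior is Normal; its mode equals its mean, the precision-weighted average.
Prior precision 1/σ₀² = 1/4 = 0.25; data precision n/σ² = 41/4 = 10.25.
μ̂ = (0.25·11 + 10.25·7.96) / (0.25 + 10.25) = 84.34/10.5 = 4217/525 ≈ 8.032.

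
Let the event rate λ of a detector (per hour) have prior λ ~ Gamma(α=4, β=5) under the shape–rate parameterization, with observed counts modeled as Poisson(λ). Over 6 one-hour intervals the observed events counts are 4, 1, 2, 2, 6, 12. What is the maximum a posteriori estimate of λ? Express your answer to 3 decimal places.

Σxᵢ = 4+1+2+2+6+12 = 27, with n = 6.
Posterior ∝ λ^3e^(−5λ) · λ^27e^(−6λ) = λ^30e^(−11λ), i.e. Gamma(shape=31, rate=11).
The mode of a Gamma(a, b) with a ≥ 1 (shape–rate) is (a−1)/b = 30/11 ≈ 2.727.

λ̂_MAP = 2.727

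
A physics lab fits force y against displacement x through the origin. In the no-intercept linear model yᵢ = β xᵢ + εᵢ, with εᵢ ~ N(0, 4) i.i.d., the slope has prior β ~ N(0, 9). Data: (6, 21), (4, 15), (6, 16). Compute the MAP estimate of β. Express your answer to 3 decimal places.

β̂_MAP = 3.188

log p(β | y) = −Σ(yᵢ − βxᵢ)²/(2·4) − β²/(2·9) + const.
Setting the derivative to zero: Σxᵢ(yᵢ − βxᵢ)/4 − β/9 = 0, so β = Σxᵢyᵢ / (Σxᵢ² + σ²/τ²).
Σxᵢyᵢ = 6·21 + 4·15 + 6·16 = 282; Σxᵢ² = 88; σ²/τ² = 4/9.
β̂_MAP = 282 / (88 + 4/9) = 282/(796/9) = 1269/398 ≈ 3.188.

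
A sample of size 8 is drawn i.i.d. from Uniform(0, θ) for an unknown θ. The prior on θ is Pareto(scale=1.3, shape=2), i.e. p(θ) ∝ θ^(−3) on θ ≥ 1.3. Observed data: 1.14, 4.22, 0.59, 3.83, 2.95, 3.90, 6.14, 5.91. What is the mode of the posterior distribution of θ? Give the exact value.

θ̂_MAP = 6.14

The Uniform(0, θ) likelihood is θ^(−n) for θ ≥ max(xᵢ), zero otherwise. Here max(xᵢ) = 6.14.
Posterior ∝ θ^(−3) · θ^(−8) = θ^(−11) on θ ≥ max(1.3, 6.14) = 6.14.
This density is strictly decreasing in θ, so the posterior mode lies at the lower boundary of the support.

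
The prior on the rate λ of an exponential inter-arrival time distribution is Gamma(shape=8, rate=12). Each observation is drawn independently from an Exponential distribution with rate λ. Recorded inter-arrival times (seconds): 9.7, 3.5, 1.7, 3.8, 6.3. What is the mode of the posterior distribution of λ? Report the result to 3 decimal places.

The Exponential(rate=λ) likelihood is ∝ λ^n e^(−λΣtᵢ). Here n = 5 and Σtᵢ = 9.7 + 3.5 + 1.7 + 3.8 + 6.3 = 25.
Posterior ∝ λ^7e^(−12λ) · λ^5e^(−25λ) = λ^12e^(−37λ), i.e. Gamma(13, 37).
Mode = (a−1)/b = 12/37 ≈ 0.324.

λ̂_MAP = 0.324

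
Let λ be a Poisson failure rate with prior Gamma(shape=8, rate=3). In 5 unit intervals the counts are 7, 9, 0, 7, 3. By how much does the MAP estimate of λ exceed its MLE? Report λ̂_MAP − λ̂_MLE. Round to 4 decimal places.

MAP − MLE = -1.0750

Σxᵢ = 26. Posterior is Gamma(34, 8); MAP = (34−1)/8 = 33/8 ≈ 4.12500.
MLE = x̄ = 26/5 ≈ 5.20000.
Difference = 33/8 − 26/5 = -43/40 ≈ -1.0750.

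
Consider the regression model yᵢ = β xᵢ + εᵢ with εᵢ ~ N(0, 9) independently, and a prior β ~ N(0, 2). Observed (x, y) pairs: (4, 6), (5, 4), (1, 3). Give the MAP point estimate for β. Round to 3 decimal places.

β̂_MAP = 1.011

log p(β | y) = −Σ(yᵢ − βxᵢ)²/(2·9) − β²/(2·2) + const.
Setting the derivative to zero: Σxᵢ(yᵢ − βxᵢ)/9 − β/2 = 0, so β = Σxᵢyᵢ / (Σxᵢ² + σ²/τ²).
Σxᵢyᵢ = 4·6 + 5·4 + 1·3 = 47; Σxᵢ² = 42; σ²/τ² = 4.5.
β̂_MAP = 47 / (42 + 4.5) = 47/46.5 ≈ 1.011.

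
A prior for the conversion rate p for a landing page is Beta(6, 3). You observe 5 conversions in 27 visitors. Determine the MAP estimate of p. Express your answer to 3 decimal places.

p̂_MAP = 0.294

Prior: Beta(6, 3).
Data: 5 successes in 27 trials. The binomial likelihood contributes p^5(1−p)^22, so the posterior is Beta(6+5, 3+22) = Beta(11, 25).
For Beta(a, b) with a, b > 1 the mode is (a−1)/(a+b−2) = 10/34 ≈ 0.294.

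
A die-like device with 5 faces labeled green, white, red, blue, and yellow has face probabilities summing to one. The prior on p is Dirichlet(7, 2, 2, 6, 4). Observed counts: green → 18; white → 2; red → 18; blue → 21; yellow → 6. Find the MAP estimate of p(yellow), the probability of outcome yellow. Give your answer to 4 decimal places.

The posterior is Dirichlet(αᵢ + nᵢ) = Dirichlet(25, 4, 20, 27, 10).
For a Dirichlet(a₁,…,a_K) with all aᵢ > 1, the mode has j-th component (aⱼ − 1)/(Σaᵢ − K).
Here Σaᵢ = 86 and K = 5, so p(yellow) = (10 − 1)/(86 − 5) = 9/81 ≈ 0.1111.

MAP estimate of p(yellow) = 0.1111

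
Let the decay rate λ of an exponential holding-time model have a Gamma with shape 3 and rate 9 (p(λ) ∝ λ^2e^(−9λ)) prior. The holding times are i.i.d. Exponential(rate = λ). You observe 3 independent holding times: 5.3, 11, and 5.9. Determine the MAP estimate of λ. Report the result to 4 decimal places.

The Exponential(rate=λ) likelihood is ∝ λ^n e^(−λΣtᵢ). Here n = 3 and Σtᵢ = 5.3 + 11 + 5.9 = 22.2.
Posterior ∝ λ^2e^(−9λ) · λ^3e^(−22.2λ) = λ^5e^(−31.2λ), i.e. Gamma(6, 31.2).
Mode = (a−1)/b = 5/31.2 ≈ 0.1603.

λ̂_MAP = 0.1603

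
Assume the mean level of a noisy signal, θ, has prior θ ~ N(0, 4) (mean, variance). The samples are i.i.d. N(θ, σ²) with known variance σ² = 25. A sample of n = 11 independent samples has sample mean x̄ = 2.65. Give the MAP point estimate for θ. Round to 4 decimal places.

θ̂_MAP = 1.6899

n = 11, x̄ = 2.65.
For a Normal prior and Normal likelihood with known variance, the posterior is Normal; its mode equals its mean, the precision-weighted average.
Prior precision 1/σ₀² = 1/4 = 0.25; data precision n/σ² = 11/25 = 0.44.
θ̂ = (0.25·0 + 0.44·2.65) / (0.25 + 0.44) = 1.166/0.69 = 583/345 ≈ 1.6899.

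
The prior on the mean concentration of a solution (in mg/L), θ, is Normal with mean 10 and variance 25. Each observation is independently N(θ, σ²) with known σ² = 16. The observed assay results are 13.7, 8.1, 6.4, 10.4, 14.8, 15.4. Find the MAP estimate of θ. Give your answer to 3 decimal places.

θ̂_MAP = 11.325

n = 6; x̄ = (13.7 + 8.1 + 6.4 + 10.4 + 14.8 + 15.4)/6 = 68.8/6 = 172/15 ≈ 11.4667.
For a Normal prior and Normal likelihood with known variance, the posterior is Normal; its mode equals its mean, the precision-weighted average.
Prior precision 1/σ₀² = 1/25 = 0.04; data precision n/σ² = 6/16 = 0.375.
θ̂ = (0.04·10 + 0.375·(172/15)) / (0.04 + 0.375) = 4.7/0.415 = 940/83 ≈ 11.325.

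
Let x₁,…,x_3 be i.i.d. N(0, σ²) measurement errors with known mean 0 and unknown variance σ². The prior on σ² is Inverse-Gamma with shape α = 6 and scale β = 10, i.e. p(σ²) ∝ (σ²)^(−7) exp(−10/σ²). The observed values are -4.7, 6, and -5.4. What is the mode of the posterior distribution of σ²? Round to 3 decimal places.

Sum of squared deviations about the known mean: SS = (-4.7−0)² + (6−0)² + (-5.4−0)² = 87.25.
The Normal likelihood contributes (σ²)^(−n/2) exp(−SS/(2σ²)), so the posterior is Inverse-Gamma(α + n/2, β + SS/2) = Inverse-Gamma(7.5, 53.625).
The mode of Inverse-Gamma(a, b) is b/(a+1) = 53.625/8.5 ≈ 6.309.

σ̂²_MAP = 6.309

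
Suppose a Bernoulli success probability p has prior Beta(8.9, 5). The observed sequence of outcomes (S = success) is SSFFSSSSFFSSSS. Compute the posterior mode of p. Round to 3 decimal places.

p̂_MAP = 0.691

Prior: Beta(8.9, 5).
Data: 10 successes in 14 trials (from the sequence). The binomial likelihood contributes p^10(1−p)^4, so the posterior is Beta(8.9+10, 5+4) = Beta(18.9, 9).
For Beta(a, b) with a, b > 1 the mode is (a−1)/(a+b−2) = 17.9/25.9 ≈ 0.691.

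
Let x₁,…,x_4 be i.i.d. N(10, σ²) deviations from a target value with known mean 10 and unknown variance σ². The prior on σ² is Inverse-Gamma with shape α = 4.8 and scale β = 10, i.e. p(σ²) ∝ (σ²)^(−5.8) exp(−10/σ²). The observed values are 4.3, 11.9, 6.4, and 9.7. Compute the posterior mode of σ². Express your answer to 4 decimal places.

σ̂²_MAP = 4.4327

Sum of squared deviations about the known mean: SS = (4.3−10)² + (11.9−10)² + (6.4−10)² + (9.7−10)² = 49.15.
The Normal likelihood contributes (σ²)^(−n/2) exp(−SS/(2σ²)), so the posterior is Inverse-Gamma(α + n/2, β + SS/2) = Inverse-Gamma(6.8, 34.575).
The mode of Inverse-Gamma(a, b) is b/(a+1) = 34.575/7.8 ≈ 4.4327.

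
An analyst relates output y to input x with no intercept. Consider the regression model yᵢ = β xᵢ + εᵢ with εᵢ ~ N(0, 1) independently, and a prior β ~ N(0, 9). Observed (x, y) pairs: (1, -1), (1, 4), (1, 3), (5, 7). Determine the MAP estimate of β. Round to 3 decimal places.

β̂_MAP = 1.458

log p(β | y) = −Σ(yᵢ − βxᵢ)²/(2·1) − β²/(2·9) + const.
Setting the derivative to zero: Σxᵢ(yᵢ − βxᵢ)/1 − β/9 = 0, so β = Σxᵢyᵢ / (Σxᵢ² + σ²/τ²).
Σxᵢyᵢ = 1·(-1) + 1·4 + 1·3 + 5·7 = 41; Σxᵢ² = 28; σ²/τ² = 1/9.
β̂_MAP = 41 / (28 + 1/9) = 41/(253/9) = 369/253 ≈ 1.458.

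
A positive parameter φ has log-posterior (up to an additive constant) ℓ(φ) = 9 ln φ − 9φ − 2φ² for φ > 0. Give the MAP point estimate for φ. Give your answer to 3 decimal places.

ℓ'(φ) = 9/φ − 9 − 4φ. Setting this to zero and multiplying by φ: 4φ² + 9φ − 9 = 0.
φ = (−9 + √(9² + 4·4·9)) / (2·4) = (−9 + √225) / 8 = (−9 + 15)/8 = 3/4.
ℓ''(φ) = −9/φ² − 4 < 0, confirming a maximum.

φ̂_MAP = 0.750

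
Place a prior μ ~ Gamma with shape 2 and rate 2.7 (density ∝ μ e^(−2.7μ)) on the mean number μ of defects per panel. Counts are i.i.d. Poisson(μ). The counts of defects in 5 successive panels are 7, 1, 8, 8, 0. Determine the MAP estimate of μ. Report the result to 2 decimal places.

Σxᵢ = 7+1+8+8+0 = 24, with n = 5.
Posterior ∝ μe^(−2.7μ) · μ^24e^(−5μ) = μ^25e^(−7.7μ), i.e. Gamma(shape=26, rate=7.7).
The mode of a Gamma(a, b) with a ≥ 1 (shape–rate) is (a−1)/b = 25/7.7 ≈ 3.25.

μ̂_MAP = 3.25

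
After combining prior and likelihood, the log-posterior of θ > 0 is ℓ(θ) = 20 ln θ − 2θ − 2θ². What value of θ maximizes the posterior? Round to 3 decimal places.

θ̂_MAP = 2.000

ℓ'(θ) = 20/θ − 2 − 4θ. Setting this to zero and multiplying by θ: 4θ² + 2θ − 20 = 0.
θ = (−2 + √(2² + 4·4·20)) / (2·4) = (−2 + √324) / 8 = (−2 + 18)/8 = 2.
ℓ''(θ) = −20/θ² − 4 < 0, confirming a maximum.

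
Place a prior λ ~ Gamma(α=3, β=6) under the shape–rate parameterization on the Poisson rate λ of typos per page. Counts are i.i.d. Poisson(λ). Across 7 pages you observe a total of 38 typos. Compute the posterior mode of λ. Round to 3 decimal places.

Σxᵢ = 38, n = 7.
Posterior ∝ λ^2e^(−6λ) · λ^38e^(−7λ) = λ^40e^(−13λ), i.e. Gamma(shape=41, rate=13).
The mode of a Gamma(a, b) with a ≥ 1 (shape–rate) is (a−1)/b = 40/13 ≈ 3.077.

λ̂_MAP = 3.077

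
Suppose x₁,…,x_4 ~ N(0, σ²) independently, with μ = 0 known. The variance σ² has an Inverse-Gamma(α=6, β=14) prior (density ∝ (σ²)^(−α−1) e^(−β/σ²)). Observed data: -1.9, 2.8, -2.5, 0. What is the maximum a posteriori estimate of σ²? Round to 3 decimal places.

σ̂²_MAP = 2.539

Sum of squared deviations about the known mean: SS = (-1.9−0)² + (2.8−0)² + (-2.5−0)² + (0−0)² = 17.7.
The Normal likelihood contributes (σ²)^(−n/2) exp(−SS/(2σ²)), so the posterior is Inverse-Gamma(α + n/2, β + SS/2) = Inverse-Gamma(8, 22.85).
The mode of Inverse-Gamma(a, b) is b/(a+1) = 22.85/9 ≈ 2.539.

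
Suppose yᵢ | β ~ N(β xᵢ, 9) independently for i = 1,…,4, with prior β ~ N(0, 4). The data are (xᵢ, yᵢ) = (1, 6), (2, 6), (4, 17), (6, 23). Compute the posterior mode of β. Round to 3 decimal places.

log p(β | y) = −Σ(yᵢ − βxᵢ)²/(2·9) − β²/(2·4) + const.
Setting the derivative to zero: Σxᵢ(yᵢ − βxᵢ)/9 − β/4 = 0, so β = Σxᵢyᵢ / (Σxᵢ² + σ²/τ²).
Σxᵢyᵢ = 1·6 + 2·6 + 4·17 + 6·23 = 224; Σxᵢ² = 57; σ²/τ² = 2.25.
β̂_MAP = 224 / (57 + 2.25) = 224/59.25 ≈ 3.781.

β̂_MAP = 3.781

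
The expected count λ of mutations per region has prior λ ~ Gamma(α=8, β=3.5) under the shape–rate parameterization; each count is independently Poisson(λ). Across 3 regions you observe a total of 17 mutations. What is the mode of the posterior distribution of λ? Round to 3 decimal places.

λ̂_MAP = 3.692

Σxᵢ = 17, n = 3.
Posterior ∝ λ^7e^(−3.5λ) · λ^17e^(−3λ) = λ^24e^(−6.5λ), i.e. Gamma(shape=25, rate=6.5).
The mode of a Gamma(a, b) with a ≥ 1 (shape–rate) is (a−1)/b = 24/6.5 ≈ 3.692.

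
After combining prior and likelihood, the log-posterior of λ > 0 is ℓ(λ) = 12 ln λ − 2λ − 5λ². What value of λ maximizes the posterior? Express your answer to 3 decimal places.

λ̂_MAP = 1.000

ℓ'(λ) = 12/λ − 2 − 10λ. Setting this to zero and multiplying by λ: 10λ² + 2λ − 12 = 0.
λ = (−2 + √(2² + 4·10·12)) / (2·10) = (−2 + √484) / 20 = (−2 + 22)/20 = 1.
ℓ''(λ) = −12/λ² − 10 < 0, confirming a maximum.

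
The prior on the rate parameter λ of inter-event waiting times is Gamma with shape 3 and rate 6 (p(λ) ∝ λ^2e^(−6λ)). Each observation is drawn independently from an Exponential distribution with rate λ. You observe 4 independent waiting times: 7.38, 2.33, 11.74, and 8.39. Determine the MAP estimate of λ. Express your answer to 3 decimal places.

λ̂_MAP = 0.167

The Exponential(rate=λ) likelihood is ∝ λ^n e^(−λΣtᵢ). Here n = 4 and Σtᵢ = 7.38 + 2.33 + 11.74 + 8.39 = 29.84.
Posterior ∝ λ^2e^(−6λ) · λ^4e^(−29.84λ) = λ^6e^(−35.84λ), i.e. Gamma(7, 35.84).
Mode = (a−1)/b = 6/35.84 ≈ 0.167.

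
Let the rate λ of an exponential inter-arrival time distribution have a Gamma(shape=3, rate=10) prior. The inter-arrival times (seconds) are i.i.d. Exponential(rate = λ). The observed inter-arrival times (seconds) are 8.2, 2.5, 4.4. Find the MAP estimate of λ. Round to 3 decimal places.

The Exponential(rate=λ) likelihood is ∝ λ^n e^(−λΣtᵢ). Here n = 3 and Σtᵢ = 8.2 + 2.5 + 4.4 = 15.1.
Posterior ∝ λ^2e^(−10λ) · λ^3e^(−15.1λ) = λ^5e^(−25.1λ), i.e. Gamma(6, 25.1).
Mode = (a−1)/b = 5/25.1 ≈ 0.199.

λ̂_MAP = 0.199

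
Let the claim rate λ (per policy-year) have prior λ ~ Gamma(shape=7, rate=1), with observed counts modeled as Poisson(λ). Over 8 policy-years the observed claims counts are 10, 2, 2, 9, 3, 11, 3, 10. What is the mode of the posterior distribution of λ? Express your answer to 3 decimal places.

λ̂_MAP = 6.222

Σxᵢ = 10+2+2+9+3+11+3+10 = 50, with n = 8.
Posterior ∝ λ^6e^(−1λ) · λ^50e^(−8λ) = λ^56e^(−9λ), i.e. Gamma(shape=57, rate=9).
The mode of a Gamma(a, b) with a ≥ 1 (shape–rate) is (a−1)/b = 56/9 ≈ 6.222.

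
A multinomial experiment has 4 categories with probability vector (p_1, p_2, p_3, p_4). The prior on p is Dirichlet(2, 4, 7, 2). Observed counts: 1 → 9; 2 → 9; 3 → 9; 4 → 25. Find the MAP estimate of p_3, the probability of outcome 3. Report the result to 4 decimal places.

MAP estimate: 0.2381

The posterior is Dirichlet(αᵢ + nᵢ) = Dirichlet(11, 13, 16, 27).
For a Dirichlet(a₁,…,a_K) with all aᵢ > 1, the mode has j-th component (aⱼ − 1)/(Σaᵢ − K).
Here Σaᵢ = 67 and K = 4, so p_3 = (16 − 1)/(67 − 4) = 15/63 ≈ 0.2381.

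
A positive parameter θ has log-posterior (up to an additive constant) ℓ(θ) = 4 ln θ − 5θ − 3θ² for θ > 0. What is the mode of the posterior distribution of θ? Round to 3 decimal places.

θ̂_MAP = 0.500

ℓ'(θ) = 4/θ − 5 − 6θ. Setting this to zero and multiplying by θ: 6θ² + 5θ − 4 = 0.
θ = (−5 + √(5² + 4·6·4)) / (2·6) = (−5 + √121) / 12 = (−5 + 11)/12 = 1/2.
ℓ''(θ) = −4/θ² − 6 < 0, confirming a maximum.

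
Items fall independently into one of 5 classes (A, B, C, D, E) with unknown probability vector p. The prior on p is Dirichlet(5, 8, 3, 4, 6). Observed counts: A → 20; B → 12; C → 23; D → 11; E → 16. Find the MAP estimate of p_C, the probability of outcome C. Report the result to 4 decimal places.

The posterior is Dirichlet(αᵢ + nᵢ) = Dirichlet(25, 20, 26, 15, 22).
For a Dirichlet(a₁,…,a_K) with all aᵢ > 1, the mode has j-th component (aⱼ − 1)/(Σaᵢ − K).
Here Σaᵢ = 108 and K = 5, so p_C = (26 − 1)/(108 − 5) = 25/103 ≈ 0.2427.

MAP estimate of p_C = 0.2427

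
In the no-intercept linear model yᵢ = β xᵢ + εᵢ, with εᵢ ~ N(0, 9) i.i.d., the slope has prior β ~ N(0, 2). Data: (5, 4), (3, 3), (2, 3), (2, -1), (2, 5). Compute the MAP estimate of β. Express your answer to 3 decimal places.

β̂_MAP = 0.851

log p(β | y) = −Σ(yᵢ − βxᵢ)²/(2·9) − β²/(2·2) + const.
Setting the derivative to zero: Σxᵢ(yᵢ − βxᵢ)/9 − β/2 = 0, so β = Σxᵢyᵢ / (Σxᵢ² + σ²/τ²).
Σxᵢyᵢ = 5·4 + 3·3 + 2·3 + 2·(-1) + 2·5 = 43; Σxᵢ² = 46; σ²/τ² = 4.5.
β̂_MAP = 43 / (46 + 4.5) = 43/50.5 ≈ 0.851.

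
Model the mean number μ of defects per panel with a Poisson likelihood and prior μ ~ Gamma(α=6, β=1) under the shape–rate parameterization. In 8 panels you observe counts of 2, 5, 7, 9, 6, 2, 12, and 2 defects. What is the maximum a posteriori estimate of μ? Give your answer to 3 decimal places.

μ̂_MAP = 5.556

Σxᵢ = 2+5+7+9+6+2+12+2 = 45, with n = 8.
Posterior ∝ μ^5e^(−1μ) · μ^45e^(−8μ) = μ^50e^(−9μ), i.e. Gamma(shape=51, rate=9).
The mode of a Gamma(a, b) with a ≥ 1 (shape–rate) is (a−1)/b = 50/9 ≈ 5.556.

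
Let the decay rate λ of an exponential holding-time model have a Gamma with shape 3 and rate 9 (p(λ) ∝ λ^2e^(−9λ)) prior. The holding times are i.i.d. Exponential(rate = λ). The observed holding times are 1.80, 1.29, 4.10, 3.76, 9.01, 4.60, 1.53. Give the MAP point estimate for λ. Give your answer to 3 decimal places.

The Exponential(rate=λ) likelihood is ∝ λ^n e^(−λΣtᵢ). Here n = 7 and Σtᵢ = 1.80 + 1.29 + 4.10 + 3.76 + 9.01 + 4.60 + 1.53 = 26.09.
Posterior ∝ λ^2e^(−9λ) · λ^7e^(−26.09λ) = λ^9e^(−35.09λ), i.e. Gamma(10, 35.09).
Mode = (a−1)/b = 9/35.09 ≈ 0.256.

λ̂_MAP = 0.256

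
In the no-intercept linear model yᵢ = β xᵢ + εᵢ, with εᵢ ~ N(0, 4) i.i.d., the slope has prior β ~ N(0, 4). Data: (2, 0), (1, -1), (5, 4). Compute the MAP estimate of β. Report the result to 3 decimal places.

log p(β | y) = −Σ(yᵢ − βxᵢ)²/(2·4) − β²/(2·4) + const.
Setting the derivative to zero: Σxᵢ(yᵢ − βxᵢ)/4 − β/4 = 0, so β = Σxᵢyᵢ / (Σxᵢ² + σ²/τ²).
Σxᵢyᵢ = 2·0 + 1·(-1) + 5·4 = 19; Σxᵢ² = 30; σ²/τ² = 1.
β̂_MAP = 19 / (30 + 1) = 19/31 ≈ 0.613.

β̂_MAP = 0.613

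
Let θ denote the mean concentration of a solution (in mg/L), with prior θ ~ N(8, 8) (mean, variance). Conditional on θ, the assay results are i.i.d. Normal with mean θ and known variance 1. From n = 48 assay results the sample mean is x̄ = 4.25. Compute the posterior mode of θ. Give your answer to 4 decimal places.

n = 48, x̄ = 4.25.
For a Normal prior and Normal likelihood with known variance, the posterior is Normal; its mode equals its mean, the precision-weighted average.
Prior precision 1/σ₀² = 1/8 = 0.125; data precision n/σ² = 48/1 = 48.
θ̂ = (0.125·8 + 48·4.25) / (0.125 + 48) = 205/48.125 = 328/77 ≈ 4.2597.

θ̂_MAP = 4.2597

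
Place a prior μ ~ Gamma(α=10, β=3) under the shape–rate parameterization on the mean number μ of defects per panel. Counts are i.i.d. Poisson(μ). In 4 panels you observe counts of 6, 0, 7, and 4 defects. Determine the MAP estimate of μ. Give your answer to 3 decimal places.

μ̂_MAP = 3.714

Σxᵢ = 6+0+7+4 = 17, with n = 4.
Posterior ∝ μ^9e^(−3μ) · μ^17e^(−4μ) = μ^26e^(−7μ), i.e. Gamma(shape=27, rate=7).
The mode of a Gamma(a, b) with a ≥ 1 (shape–rate) is (a−1)/b = 26/7 ≈ 3.714.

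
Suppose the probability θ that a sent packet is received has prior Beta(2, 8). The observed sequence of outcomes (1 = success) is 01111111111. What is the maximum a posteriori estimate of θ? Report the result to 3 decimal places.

θ̂_MAP = 0.579

Prior: Beta(2, 8).
Data: 10 successes in 11 trials (from the sequence). The binomial likelihood contributes θ^10(1−θ)^1, so the posterior is Beta(2+10, 8+1) = Beta(12, 9).
For Beta(a, b) with a, b > 1 the mode is (a−1)/(a+b−2) = 11/19 ≈ 0.579.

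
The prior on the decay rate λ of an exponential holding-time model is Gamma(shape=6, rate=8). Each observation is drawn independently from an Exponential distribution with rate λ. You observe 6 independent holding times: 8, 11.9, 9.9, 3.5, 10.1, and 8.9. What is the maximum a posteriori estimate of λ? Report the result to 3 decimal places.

λ̂_MAP = 0.182

The Exponential(rate=λ) likelihood is ∝ λ^n e^(−λΣtᵢ). Here n = 6 and Σtᵢ = 8 + 11.9 + 9.9 + 3.5 + 10.1 + 8.9 = 52.3.
Posterior ∝ λ^5e^(−8λ) · λ^6e^(−52.3λ) = λ^11e^(−60.3λ), i.e. Gamma(12, 60.3).
Mode = (a−1)/b = 11/60.3 ≈ 0.182.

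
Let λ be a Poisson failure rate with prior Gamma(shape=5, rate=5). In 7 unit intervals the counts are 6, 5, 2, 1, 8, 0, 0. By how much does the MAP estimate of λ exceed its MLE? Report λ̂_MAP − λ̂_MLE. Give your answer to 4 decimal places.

MAP − MLE = -0.9762

Σxᵢ = 22. Posterior is Gamma(27, 12); MAP = (27−1)/12 = 26/12 ≈ 2.16667.
MLE = x̄ = 22/7 ≈ 3.14286.
Difference = 26/12 − 22/7 = -41/42 ≈ -0.9762.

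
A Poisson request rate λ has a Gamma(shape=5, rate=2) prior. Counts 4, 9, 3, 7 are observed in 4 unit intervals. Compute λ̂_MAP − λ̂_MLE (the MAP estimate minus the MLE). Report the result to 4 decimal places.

Σxᵢ = 23. Posterior is Gamma(28, 6); MAP = (28−1)/6 = 27/6 ≈ 4.50000.
MLE = x̄ = 23/4 ≈ 5.75000.
Difference = 27/6 − 23/4 = -5/4 ≈ -1.2500.

MAP − MLE = -1.2500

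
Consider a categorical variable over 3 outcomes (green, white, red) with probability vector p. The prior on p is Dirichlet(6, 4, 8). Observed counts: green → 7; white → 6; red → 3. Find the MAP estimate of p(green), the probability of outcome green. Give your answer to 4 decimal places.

MAP estimate of p(green) = 0.3871

The posterior is Dirichlet(αᵢ + nᵢ) = Dirichlet(13, 10, 11).
For a Dirichlet(a₁,…,a_K) with all aᵢ > 1, the mode has j-th component (aⱼ − 1)/(Σaᵢ − K).
Here Σaᵢ = 34 and K = 3, so p(green) = (13 − 1)/(34 − 3) = 12/31 ≈ 0.3871.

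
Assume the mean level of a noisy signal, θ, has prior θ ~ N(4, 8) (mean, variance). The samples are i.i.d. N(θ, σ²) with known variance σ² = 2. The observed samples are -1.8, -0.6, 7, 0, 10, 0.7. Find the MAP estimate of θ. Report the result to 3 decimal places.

n = 6; x̄ = ((-1.8) + (-0.6) + 7 + 0 + 10 + 0.7)/6 = 15.3/6 = 2.55.
For a Normal prior and Normal likelihood with known variance, the posterior is Normal; its mode equals its mean, the precision-weighted average.
Prior precision 1/σ₀² = 1/8 = 0.125; data precision n/σ² = 6/2 = 3.
θ̂ = (0.125·4 + 3·2.55) / (0.125 + 3) = 8.15/3.125 = 2.608.

θ̂_MAP = 2.608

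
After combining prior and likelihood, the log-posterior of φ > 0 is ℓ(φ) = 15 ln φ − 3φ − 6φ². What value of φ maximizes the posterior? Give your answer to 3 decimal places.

ℓ'(φ) = 15/φ − 3 − 12φ. Setting this to zero and multiplying by φ: 12φ² + 3φ − 15 = 0.
φ = (−3 + √(3² + 4·12·15)) / (2·12) = (−3 + √729) / 24 = (−3 + 27)/24 = 1.
ℓ''(φ) = −15/φ² − 12 < 0, confirming a maximum.

φ̂_MAP = 1.000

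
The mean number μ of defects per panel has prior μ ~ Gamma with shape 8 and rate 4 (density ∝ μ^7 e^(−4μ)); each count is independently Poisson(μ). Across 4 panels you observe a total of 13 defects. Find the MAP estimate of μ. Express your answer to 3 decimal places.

Σxᵢ = 13, n = 4.
Posterior ∝ μ^7e^(−4μ) · μ^13e^(−4μ) = μ^20e^(−8μ), i.e. Gamma(shape=21, rate=8).
The mode of a Gamma(a, b) with a ≥ 1 (shape–rate) is (a−1)/b = 20/8 ≈ 2.500.

μ̂_MAP = 2.500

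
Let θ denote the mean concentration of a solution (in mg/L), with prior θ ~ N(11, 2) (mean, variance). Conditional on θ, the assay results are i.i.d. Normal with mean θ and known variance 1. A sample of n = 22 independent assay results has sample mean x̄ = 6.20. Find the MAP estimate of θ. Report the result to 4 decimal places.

θ̂_MAP = 6.3067

n = 22, x̄ = 6.20.
For a Normal prior and Normal likelihood with known variance, the posterior is Normal; its mode equals its mean, the precision-weighted average.
Prior precision 1/σ₀² = 1/2 = 0.5; data precision n/σ² = 22/1 = 22.
θ̂ = (0.5·11 + 22·6.2) / (0.5 + 22) = 141.9/22.5 = 473/75 ≈ 6.3067.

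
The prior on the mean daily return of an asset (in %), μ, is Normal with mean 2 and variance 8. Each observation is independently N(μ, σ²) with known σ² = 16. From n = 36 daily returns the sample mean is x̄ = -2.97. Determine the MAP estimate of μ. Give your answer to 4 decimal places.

n = 36, x̄ = -2.97.
For a Normal prior and Normal likelihood with known variance, the posterior is Normal; its mode equals its mean, the precision-weighted average.
Prior precision 1/σ₀² = 1/8 = 0.125; data precision n/σ² = 36/16 = 2.25.
μ̂ = (0.125·2 + 2.25·(-2.97)) / (0.125 + 2.25) = (-6.4325)/2.375 = -2573/950 ≈ -2.7084.

μ̂_MAP = -2.7084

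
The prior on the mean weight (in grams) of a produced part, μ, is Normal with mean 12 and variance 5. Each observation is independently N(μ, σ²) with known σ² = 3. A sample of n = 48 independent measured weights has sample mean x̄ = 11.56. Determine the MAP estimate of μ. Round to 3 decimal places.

n = 48, x̄ = 11.56.
For a Normal prior and Normal likelihood with known variance, the posterior is Normal; its mode equals its mean, the precision-weighted average.
Prior precision 1/σ₀² = 1/5 = 0.2; data precision n/σ² = 48/3 = 16.
μ̂ = (0.2·12 + 16·11.56) / (0.2 + 16) = 187.36/16.2 = 4684/405 ≈ 11.565.

μ̂_MAP = 11.565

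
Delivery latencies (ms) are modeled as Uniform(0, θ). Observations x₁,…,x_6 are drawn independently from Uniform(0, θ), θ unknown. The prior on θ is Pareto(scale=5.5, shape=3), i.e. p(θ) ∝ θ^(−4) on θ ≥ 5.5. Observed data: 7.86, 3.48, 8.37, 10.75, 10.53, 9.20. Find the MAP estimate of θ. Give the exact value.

θ̂_MAP = 10.75

The Uniform(0, θ) likelihood is θ^(−n) for θ ≥ max(xᵢ), zero otherwise. Here max(xᵢ) = 10.75.
Posterior ∝ θ^(−4) · θ^(−6) = θ^(−10) on θ ≥ max(5.5, 10.75) = 10.75.
This density is strictly decreasing in θ, so the posterior mode lies at the lower boundary of the support.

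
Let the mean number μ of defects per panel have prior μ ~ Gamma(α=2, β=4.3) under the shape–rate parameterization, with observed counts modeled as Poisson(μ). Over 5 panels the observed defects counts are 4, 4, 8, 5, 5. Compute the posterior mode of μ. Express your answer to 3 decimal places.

Σxᵢ = 4+4+8+5+5 = 26, with n = 5.
Posterior ∝ μe^(−4.3μ) · μ^26e^(−5μ) = μ^27e^(−9.3μ), i.e. Gamma(shape=28, rate=9.3).
The mode of a Gamma(a, b) with a ≥ 1 (shape–rate) is (a−1)/b = 27/9.3 ≈ 2.903.

μ̂_MAP = 2.903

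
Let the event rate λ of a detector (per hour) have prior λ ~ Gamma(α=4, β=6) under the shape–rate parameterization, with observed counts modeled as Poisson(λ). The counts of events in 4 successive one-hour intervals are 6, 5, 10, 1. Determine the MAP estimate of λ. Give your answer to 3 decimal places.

λ̂_MAP = 2.500

Σxᵢ = 6+5+10+1 = 22, with n = 4.
Posterior ∝ λ^3e^(−6λ) · λ^22e^(−4λ) = λ^25e^(−10λ), i.e. Gamma(shape=26, rate=10).
The mode of a Gamma(a, b) with a ≥ 1 (shape–rate) is (a−1)/b = 25/10 ≈ 2.500.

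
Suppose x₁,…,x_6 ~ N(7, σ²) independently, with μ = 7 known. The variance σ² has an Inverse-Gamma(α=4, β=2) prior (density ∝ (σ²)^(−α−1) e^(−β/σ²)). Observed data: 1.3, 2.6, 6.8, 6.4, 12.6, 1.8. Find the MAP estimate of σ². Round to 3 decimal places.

Sum of squared deviations about the known mean: SS = (1.3−7)² + (2.6−7)² + (6.8−7)² + (6.4−7)² + (12.6−7)² + (1.8−7)² = 110.65.
The Normal likelihood contributes (σ²)^(−n/2) exp(−SS/(2σ²)), so the posterior is Inverse-Gamma(α + n/2, β + SS/2) = Inverse-Gamma(7, 57.325).
The mode of Inverse-Gamma(a, b) is b/(a+1) = 57.325/8 ≈ 7.166.

σ̂²_MAP = 7.166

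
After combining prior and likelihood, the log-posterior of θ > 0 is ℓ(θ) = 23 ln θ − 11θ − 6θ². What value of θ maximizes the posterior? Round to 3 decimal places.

θ̂_MAP = 1.000

ℓ'(θ) = 23/θ − 11 − 12θ. Setting this to zero and multiplying by θ: 12θ² + 11θ − 23 = 0.
θ = (−11 + √(11² + 4·12·23)) / (2·12) = (−11 + √1225) / 24 = (−11 + 35)/24 = 1.
ℓ''(θ) = −23/θ² − 12 < 0, confirming a maximum.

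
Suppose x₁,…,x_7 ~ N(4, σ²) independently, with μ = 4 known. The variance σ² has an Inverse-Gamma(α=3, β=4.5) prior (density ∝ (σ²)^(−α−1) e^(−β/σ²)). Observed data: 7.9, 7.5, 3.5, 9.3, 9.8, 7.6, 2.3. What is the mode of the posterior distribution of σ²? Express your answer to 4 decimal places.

Sum of squared deviations about the known mean: SS = (7.9−4)² + (7.5−4)² + (3.5−4)² + (9.3−4)² + (9.8−4)² + (7.6−4)² + (2.3−4)² = 105.29.
The Normal likelihood contributes (σ²)^(−n/2) exp(−SS/(2σ²)), so the posterior is Inverse-Gamma(α + n/2, β + SS/2) = Inverse-Gamma(6.5, 57.145).
The mode of Inverse-Gamma(a, b) is b/(a+1) = 57.145/7.5 ≈ 7.6193.

σ̂²_MAP = 7.6193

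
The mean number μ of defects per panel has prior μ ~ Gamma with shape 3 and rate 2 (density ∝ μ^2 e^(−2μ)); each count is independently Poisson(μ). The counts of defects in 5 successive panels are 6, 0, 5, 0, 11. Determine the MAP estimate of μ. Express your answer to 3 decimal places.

μ̂_MAP = 3.429

Σxᵢ = 6+0+5+0+11 = 22, with n = 5.
Posterior ∝ μ^2e^(−2μ) · μ^22e^(−5μ) = μ^24e^(−7μ), i.e. Gamma(shape=25, rate=7).
The mode of a Gamma(a, b) with a ≥ 1 (shape–rate) is (a−1)/b = 24/7 ≈ 3.429.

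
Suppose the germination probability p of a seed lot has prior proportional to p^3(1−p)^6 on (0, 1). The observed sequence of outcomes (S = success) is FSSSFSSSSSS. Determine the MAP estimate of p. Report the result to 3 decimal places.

The prior density ∝ p^3(1−p)^6 is the kernel of Beta(4, 7).
Data: 9 successes in 11 trials (from the sequence). The binomial likelihood contributes p^9(1−p)^2, so the posterior is Beta(4+9, 7+2) = Beta(13, 9).
For Beta(a, b) with a, b > 1 the mode is (a−1)/(a+b−2) = 12/20 ≈ 0.600.

p̂_MAP = 0.600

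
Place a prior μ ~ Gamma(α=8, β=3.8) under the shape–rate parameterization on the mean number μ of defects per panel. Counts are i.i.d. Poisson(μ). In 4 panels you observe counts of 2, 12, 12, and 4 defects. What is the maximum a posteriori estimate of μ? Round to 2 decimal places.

Σxᵢ = 2+12+12+4 = 30, with n = 4.
Posterior ∝ μ^7e^(−3.8μ) · μ^30e^(−4μ) = μ^37e^(−7.8μ), i.e. Gamma(shape=38, rate=7.8).
The mode of a Gamma(a, b) with a ≥ 1 (shape–rate) is (a−1)/b = 37/7.8 ≈ 4.74.

μ̂_MAP = 4.74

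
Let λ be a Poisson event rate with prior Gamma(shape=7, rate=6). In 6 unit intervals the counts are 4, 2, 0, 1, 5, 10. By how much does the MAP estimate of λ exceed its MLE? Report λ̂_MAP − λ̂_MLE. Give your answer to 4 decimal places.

Σxᵢ = 22. Posterior is Gamma(29, 12); MAP = (29−1)/12 = 28/12 ≈ 2.33333.
MLE = x̄ = 22/6 ≈ 3.66667.
Difference = 28/12 − 22/6 = -4/3 ≈ -1.3333.

MAP − MLE = -1.3333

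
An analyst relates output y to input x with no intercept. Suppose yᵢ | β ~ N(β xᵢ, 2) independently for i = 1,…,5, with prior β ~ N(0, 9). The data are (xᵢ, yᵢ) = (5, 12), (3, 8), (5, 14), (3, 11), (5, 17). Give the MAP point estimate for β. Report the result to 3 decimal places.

β̂_MAP = 2.918

log p(β | y) = −Σ(yᵢ − βxᵢ)²/(2·2) − β²/(2·9) + const.
Setting the derivative to zero: Σxᵢ(yᵢ − βxᵢ)/2 − β/9 = 0, so β = Σxᵢyᵢ / (Σxᵢ² + σ²/τ²).
Σxᵢyᵢ = 5·12 + 3·8 + 5·14 + 3·11 + 5·17 = 272; Σxᵢ² = 93; σ²/τ² = 2/9.
β̂_MAP = 272 / (93 + 2/9) = 272/(839/9) = 2448/839 ≈ 2.918.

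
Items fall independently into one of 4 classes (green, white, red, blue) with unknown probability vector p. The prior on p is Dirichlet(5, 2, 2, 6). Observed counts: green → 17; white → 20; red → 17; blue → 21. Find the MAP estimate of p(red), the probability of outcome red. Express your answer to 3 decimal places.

MAP estimate of p(red) = 0.209

The posterior is Dirichlet(αᵢ + nᵢ) = Dirichlet(22, 22, 19, 27).
For a Dirichlet(a₁,…,a_K) with all aᵢ > 1, the mode has j-th component (aⱼ − 1)/(Σaᵢ − K).
Here Σaᵢ = 90 and K = 4, so p(red) = (19 − 1)/(90 − 4) = 18/86 ≈ 0.209.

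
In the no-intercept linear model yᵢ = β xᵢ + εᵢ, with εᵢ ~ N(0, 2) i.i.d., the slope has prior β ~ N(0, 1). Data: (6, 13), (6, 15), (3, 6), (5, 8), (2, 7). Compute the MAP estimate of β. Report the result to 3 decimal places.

β̂_MAP = 2.143

log p(β | y) = −Σ(yᵢ − βxᵢ)²/(2·2) − β²/(2·1) + const.
Setting the derivative to zero: Σxᵢ(yᵢ − βxᵢ)/2 − β/1 = 0, so β = Σxᵢyᵢ / (Σxᵢ² + σ²/τ²).
Σxᵢyᵢ = 6·13 + 6·15 + 3·6 + 5·8 + 2·7 = 240; Σxᵢ² = 110; σ²/τ² = 2.
β̂_MAP = 240 / (110 + 2) = 240/112 ≈ 2.143.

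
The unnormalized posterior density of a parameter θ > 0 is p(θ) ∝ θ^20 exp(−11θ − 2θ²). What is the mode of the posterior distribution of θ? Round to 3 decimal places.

ℓ'(θ) = 20/θ − 11 − 4θ. Setting this to zero and multiplying by θ: 4θ² + 11θ − 20 = 0.
θ = (−11 + √(11² + 4·4·20)) / (2·4) = (−11 + √441) / 8 = (−11 + 21)/8 = 5/4.
ℓ''(θ) = −20/θ² − 4 < 0, confirming a maximum.

θ̂_MAP = 1.250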